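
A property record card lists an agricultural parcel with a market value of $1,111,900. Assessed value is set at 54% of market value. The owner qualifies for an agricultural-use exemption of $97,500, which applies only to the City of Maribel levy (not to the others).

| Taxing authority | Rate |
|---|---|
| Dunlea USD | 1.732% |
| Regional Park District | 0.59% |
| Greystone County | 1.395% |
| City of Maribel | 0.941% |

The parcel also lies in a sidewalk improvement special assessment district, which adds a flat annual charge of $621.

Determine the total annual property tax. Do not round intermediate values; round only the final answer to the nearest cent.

Assessed value = $1,111,900 × 0.54 = $600,426
Dunlea USD: $600,426 × 0.01732 = $10,399.37832
Regional Park District: $600,426 × 0.0059 = $3,542.5134
Greystone County: $600,426 × 0.01395 = $8,375.9427
City of Maribel: ($600,426 − $97,500) × 0.00941 = $502,926 × 0.00941 = $4,732.53366
Levies subtotal = $27,050.36808
Total = $27,050.36808 + $621 = $27,671.36808

$27,671.37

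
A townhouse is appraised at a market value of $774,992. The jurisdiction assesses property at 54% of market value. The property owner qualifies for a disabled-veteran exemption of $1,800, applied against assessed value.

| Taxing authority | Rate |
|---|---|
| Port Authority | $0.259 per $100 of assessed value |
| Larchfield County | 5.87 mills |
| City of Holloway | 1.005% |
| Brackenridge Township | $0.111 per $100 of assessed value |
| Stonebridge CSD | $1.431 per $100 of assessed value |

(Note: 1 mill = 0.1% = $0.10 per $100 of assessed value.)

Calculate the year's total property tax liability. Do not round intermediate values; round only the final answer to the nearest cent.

Assessed value = $774,992 × 0.54 = $418,495.68
Taxable value = $418,495.68 − $1,800 = $416,695.68
Port Authority: $416,695.68 × 0.00259 = $1,079.2418112
Larchfield County: $416,695.68 × 0.00587 = $2,446.0036416
City of Holloway: $416,695.68 × 0.01005 = $4,187.791584
Brackenridge Township: $416,695.68 × 0.00111 = $462.5322048
Stonebridge CSD: $416,695.68 × 0.01431 = $5,962.9151808
Total = $14,138.4844224

$14,138.48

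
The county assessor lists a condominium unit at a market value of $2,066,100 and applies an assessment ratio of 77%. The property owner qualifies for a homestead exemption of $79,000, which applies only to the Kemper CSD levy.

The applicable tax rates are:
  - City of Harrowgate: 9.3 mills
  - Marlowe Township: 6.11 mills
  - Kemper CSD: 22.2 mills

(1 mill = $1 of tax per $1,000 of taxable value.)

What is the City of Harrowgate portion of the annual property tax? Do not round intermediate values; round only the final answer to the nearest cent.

$14,795.34

Assessed value = $2,066,100 × 0.77 = $1,590,897
City of Harrowgate taxable value = $1,590,897 (exemption does not apply)
City of Harrowgate levy = $1,590,897 × 0.0093 = $14,795.3421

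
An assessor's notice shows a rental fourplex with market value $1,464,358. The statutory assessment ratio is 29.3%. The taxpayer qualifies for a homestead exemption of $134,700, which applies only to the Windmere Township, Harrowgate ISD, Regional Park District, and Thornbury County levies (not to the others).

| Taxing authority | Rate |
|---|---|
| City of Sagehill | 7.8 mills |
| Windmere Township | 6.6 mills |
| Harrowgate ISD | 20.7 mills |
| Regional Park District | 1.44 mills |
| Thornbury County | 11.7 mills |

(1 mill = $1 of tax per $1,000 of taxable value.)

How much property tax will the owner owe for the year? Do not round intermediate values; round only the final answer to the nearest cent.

Assessed value = $1,464,358 × 0.293 = $429,056.894
City of Sagehill: $429,056.894 × 0.0078 = $3,346.6437732
Windmere Township: ($429,056.894 − $134,700) × 0.0066 = $294,356.894 × 0.0066 = $1,942.7555004
Harrowgate ISD: ($429,056.894 − $134,700) × 0.0207 = $294,356.894 × 0.0207 = $6,093.1877058
Regional Park District: ($429,056.894 − $134,700) × 0.00144 = $294,356.894 × 0.00144 = $423.87392736
Thornbury County: ($429,056.894 − $134,700) × 0.0117 = $294,356.894 × 0.0117 = $3,443.9756598
Total = $15,250.43656656

$15,250.44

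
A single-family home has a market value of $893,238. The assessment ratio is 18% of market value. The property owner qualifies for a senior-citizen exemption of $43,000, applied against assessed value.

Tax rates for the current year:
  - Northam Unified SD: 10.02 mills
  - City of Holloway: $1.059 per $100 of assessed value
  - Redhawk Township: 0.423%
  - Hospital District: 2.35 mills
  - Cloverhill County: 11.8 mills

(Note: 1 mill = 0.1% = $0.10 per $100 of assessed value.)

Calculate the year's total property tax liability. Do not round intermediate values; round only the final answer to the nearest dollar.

$4,592

Assessed value = $893,238 × 0.18 = $160,782.84
Taxable value = $160,782.84 − $43,000 = $117,782.84
Northam Unified SD: $117,782.84 × 0.01002 = $1,180.1840568
City of Holloway: $117,782.84 × 0.01059 = $1,247.3202756
Redhawk Township: $117,782.84 × 0.00423 = $498.2214132
Hospital District: $117,782.84 × 0.00235 = $276.789674
Cloverhill County: $117,782.84 × 0.0118 = $1,389.837512
Total = $4,592.3529316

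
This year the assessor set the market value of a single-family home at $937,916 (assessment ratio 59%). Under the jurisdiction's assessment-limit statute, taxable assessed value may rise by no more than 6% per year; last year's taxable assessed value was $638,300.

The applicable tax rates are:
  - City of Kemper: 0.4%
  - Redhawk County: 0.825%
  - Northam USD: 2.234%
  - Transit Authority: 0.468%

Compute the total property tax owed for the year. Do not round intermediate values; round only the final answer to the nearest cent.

$21,730.86

Uncapped assessed value = $937,916 × 0.59 = $553,370.44
Cap limit = $638,300 × 1.06 = $676,598
Taxable assessed value = min($553,370.44, $676,598) = $553,370.44 (cap does not bind)
City of Kemper: $553,370.44 × 0.004 = $2,213.48176
Redhawk County: $553,370.44 × 0.00825 = $4,565.30613
Northam USD: $553,370.44 × 0.02234 = $12,362.2956296
Transit Authority: $553,370.44 × 0.00468 = $2,589.7736592
Total = $21,730.8571788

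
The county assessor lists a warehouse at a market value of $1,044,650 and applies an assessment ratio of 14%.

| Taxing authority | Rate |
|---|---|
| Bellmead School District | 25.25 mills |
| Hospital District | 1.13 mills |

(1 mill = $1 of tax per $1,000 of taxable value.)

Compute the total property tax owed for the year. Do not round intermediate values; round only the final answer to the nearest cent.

Assessed value = $1,044,650 × 0.14 = $146,251
Bellmead School District: $146,251 × 0.02525 = $3,692.83775
Hospital District: $146,251 × 0.00113 = $165.26363
Total = $3,692.83775 + $165.26363 = $3,858.10138

$3,858.10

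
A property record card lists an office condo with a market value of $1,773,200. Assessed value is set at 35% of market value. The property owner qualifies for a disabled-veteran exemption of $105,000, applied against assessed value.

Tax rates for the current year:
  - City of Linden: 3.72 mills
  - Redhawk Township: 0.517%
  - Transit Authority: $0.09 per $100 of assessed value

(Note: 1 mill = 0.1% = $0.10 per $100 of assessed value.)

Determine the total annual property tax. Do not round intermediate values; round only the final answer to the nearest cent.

$5,047.92

Assessed value = $1,773,200 × 0.35 = $620,620
Taxable value = $620,620 − $105,000 = $515,620
City of Linden: $515,620 × 0.00372 = $1,918.1064
Redhawk Township: $515,620 × 0.00517 = $2,665.7554
Transit Authority: $515,620 × 0.0009 = $464.058
Total = $5,047.9198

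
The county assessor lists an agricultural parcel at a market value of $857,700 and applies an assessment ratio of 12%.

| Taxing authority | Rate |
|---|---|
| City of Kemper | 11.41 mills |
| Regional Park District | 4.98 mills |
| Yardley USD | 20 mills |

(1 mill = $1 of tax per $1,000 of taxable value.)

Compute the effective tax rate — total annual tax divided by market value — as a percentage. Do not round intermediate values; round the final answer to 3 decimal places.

0.437%

Assessed value = $857,700 × 0.12 = $102,924
City of Kemper: $102,924 × 0.01141 = $1,174.36284
Regional Park District: $102,924 × 0.00498 = $512.56152
Yardley USD: $102,924 × 0.02 = $2,058.48
Total tax = $3,745.40436
Effective rate = $3,745.40436 ÷ $857,700 = 0.437% of market value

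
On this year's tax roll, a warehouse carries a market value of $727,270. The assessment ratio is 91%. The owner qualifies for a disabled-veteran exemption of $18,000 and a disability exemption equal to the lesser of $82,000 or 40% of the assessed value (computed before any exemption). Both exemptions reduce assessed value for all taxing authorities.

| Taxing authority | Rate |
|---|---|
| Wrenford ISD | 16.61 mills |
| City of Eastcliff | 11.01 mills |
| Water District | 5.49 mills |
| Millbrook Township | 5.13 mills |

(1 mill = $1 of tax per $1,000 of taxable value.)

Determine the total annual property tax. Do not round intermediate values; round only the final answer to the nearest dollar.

$21,484

Assessed value = $727,270 × 0.91 = $661,815.7
Disability exemption = min($82,000, 40% × $661,815.7) = min($82,000, $264,726.28) = $82,000 (dollar cap binds)
Taxable value = $661,815.7 − $18,000 − $82,000 = $561,815.7
Wrenford ISD: $561,815.7 × 0.01661 = $9,331.758777
City of Eastcliff: $561,815.7 × 0.01101 = $6,185.590857
Water District: $561,815.7 × 0.00549 = $3,084.368193
Millbrook Township: $561,815.7 × 0.00513 = $2,882.114541
Total = $21,483.832368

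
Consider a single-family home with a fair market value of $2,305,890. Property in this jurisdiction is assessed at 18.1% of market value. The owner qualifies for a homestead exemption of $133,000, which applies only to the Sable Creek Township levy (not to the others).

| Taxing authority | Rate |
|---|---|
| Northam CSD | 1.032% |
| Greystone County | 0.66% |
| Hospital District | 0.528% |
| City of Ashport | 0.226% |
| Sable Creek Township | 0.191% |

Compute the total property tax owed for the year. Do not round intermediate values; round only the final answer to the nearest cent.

Assessed value = $2,305,890 × 0.181 = $417,366.09
Northam CSD: $417,366.09 × 0.01032 = $4,307.2180488
Greystone County: $417,366.09 × 0.0066 = $2,754.616194
Hospital District: $417,366.09 × 0.00528 = $2,203.6929552
City of Ashport: $417,366.09 × 0.00226 = $943.2473634
Sable Creek Township: ($417,366.09 − $133,000) × 0.00191 = $284,366.09 × 0.00191 = $543.1392319
Total = $10,751.9137933

$10,751.91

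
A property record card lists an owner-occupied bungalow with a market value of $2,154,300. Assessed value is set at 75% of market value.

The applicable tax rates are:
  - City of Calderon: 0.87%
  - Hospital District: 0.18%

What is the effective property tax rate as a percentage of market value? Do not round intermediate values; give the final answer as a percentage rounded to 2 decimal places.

0.79%

Assessed value = $2,154,300 × 0.75 = $1,615,725
City of Calderon: $1,615,725 × 0.0087 = $14,056.8075
Hospital District: $1,615,725 × 0.0018 = $2,908.305
Total tax = $16,965.1125
Effective rate = $16,965.1125 ÷ $2,154,300 = 0.79% of market value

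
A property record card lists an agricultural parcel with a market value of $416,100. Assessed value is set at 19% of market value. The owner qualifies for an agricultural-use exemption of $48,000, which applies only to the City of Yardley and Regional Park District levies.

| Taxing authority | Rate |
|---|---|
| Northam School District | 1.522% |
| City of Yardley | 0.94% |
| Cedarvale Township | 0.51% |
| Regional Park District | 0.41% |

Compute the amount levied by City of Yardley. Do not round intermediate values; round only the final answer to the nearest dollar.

Assessed value = $416,100 × 0.19 = $79,059
City of Yardley taxable value = $79,059 − $48,000 = $31,059
City of Yardley levy = $31,059 × 0.0094 = $291.9546

$292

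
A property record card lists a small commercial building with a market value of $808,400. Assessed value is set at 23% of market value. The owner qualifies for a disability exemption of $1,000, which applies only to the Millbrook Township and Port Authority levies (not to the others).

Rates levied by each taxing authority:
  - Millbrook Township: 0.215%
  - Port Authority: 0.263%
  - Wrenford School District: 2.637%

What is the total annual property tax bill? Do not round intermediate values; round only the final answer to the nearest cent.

$5,787.00

Assessed value = $808,400 × 0.23 = $185,932
Millbrook Township: ($185,932 − $1,000) × 0.00215 = $184,932 × 0.00215 = $397.6038
Port Authority: ($185,932 − $1,000) × 0.00263 = $184,932 × 0.00263 = $486.37116
Wrenford School District: $185,932 × 0.02637 = $4,903.02684
Total = $5,787.0018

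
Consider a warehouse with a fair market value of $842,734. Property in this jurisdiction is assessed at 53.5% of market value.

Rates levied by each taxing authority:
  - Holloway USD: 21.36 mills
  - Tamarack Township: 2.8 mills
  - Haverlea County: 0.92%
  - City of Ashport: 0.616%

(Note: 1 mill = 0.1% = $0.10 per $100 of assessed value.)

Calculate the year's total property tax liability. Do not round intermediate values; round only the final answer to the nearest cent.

Assessed value = $842,734 × 0.535 = $450,862.69
Holloway USD: $450,862.69 × 0.02136 = $9,630.4270584
Tamarack Township: $450,862.69 × 0.0028 = $1,262.415532
Haverlea County: $450,862.69 × 0.0092 = $4,147.936748
City of Ashport: $450,862.69 × 0.00616 = $2,777.3141704
Total = $17,818.0935088

$17,818.09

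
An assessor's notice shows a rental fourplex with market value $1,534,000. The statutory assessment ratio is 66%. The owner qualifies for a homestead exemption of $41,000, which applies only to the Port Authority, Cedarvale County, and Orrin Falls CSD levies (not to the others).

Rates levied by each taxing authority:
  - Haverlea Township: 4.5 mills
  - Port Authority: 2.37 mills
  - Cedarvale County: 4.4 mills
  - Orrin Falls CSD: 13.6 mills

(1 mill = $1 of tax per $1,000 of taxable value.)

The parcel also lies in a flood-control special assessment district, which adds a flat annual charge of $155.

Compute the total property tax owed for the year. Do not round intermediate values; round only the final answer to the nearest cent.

$24,499.21

Assessed value = $1,534,000 × 0.66 = $1,012,440
Haverlea Township: $1,012,440 × 0.0045 = $4,555.98
Port Authority: ($1,012,440 − $41,000) × 0.00237 = $971,440 × 0.00237 = $2,302.3128
Cedarvale County: ($1,012,440 − $41,000) × 0.0044 = $971,440 × 0.0044 = $4,274.336
Orrin Falls CSD: ($1,012,440 − $41,000) × 0.0136 = $971,440 × 0.0136 = $13,211.584
Levies subtotal = $24,344.2128
Total = $24,344.2128 + $155 = $24,499.2128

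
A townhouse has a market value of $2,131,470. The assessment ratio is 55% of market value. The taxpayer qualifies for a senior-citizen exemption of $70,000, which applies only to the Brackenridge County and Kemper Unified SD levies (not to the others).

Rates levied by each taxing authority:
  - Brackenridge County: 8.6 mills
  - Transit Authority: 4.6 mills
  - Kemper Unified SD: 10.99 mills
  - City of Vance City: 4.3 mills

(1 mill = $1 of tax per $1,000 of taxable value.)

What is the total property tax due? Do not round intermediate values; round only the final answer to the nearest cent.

$32,027.77

Assessed value = $2,131,470 × 0.55 = $1,172,308.5
Brackenridge County: ($1,172,308.5 − $70,000) × 0.0086 = $1,102,308.5 × 0.0086 = $9,479.8531
Transit Authority: $1,172,308.5 × 0.0046 = $5,392.6191
Kemper Unified SD: ($1,172,308.5 − $70,000) × 0.01099 = $1,102,308.5 × 0.01099 = $12,114.370415
City of Vance City: $1,172,308.5 × 0.0043 = $5,040.92655
Total = $32,027.769165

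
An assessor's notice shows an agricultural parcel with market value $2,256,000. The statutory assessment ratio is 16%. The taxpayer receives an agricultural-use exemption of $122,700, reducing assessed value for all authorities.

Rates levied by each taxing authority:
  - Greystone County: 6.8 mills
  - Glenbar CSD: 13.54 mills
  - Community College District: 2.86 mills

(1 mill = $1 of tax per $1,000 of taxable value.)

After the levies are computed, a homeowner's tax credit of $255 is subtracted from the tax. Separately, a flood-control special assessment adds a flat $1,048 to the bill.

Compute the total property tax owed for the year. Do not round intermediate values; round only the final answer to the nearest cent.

Assessed value = $2,256,000 × 0.16 = $360,960
Taxable value = $360,960 − $122,700 = $238,260
Greystone County: $238,260 × 0.0068 = $1,620.168
Glenbar CSD: $238,260 × 0.01354 = $3,226.0404
Community College District: $238,260 × 0.00286 = $681.4236
Levies subtotal = $5,527.632
After credit = $5,527.632 − $255 = $5,272.632
Total = $5,272.632 + $1,048 = $6,320.632

$6,320.63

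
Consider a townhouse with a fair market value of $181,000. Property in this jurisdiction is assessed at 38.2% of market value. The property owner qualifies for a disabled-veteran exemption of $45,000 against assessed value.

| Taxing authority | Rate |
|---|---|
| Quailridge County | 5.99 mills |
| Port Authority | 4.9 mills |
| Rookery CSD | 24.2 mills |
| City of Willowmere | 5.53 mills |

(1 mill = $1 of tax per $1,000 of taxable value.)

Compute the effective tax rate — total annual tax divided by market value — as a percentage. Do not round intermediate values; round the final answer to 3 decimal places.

Assessed value = $181,000 × 0.382 = $69,142
Taxable value = $69,142 − $45,000 = $24,142
Quailridge County: $24,142 × 0.00599 = $144.61058
Port Authority: $24,142 × 0.0049 = $118.2958
Rookery CSD: $24,142 × 0.0242 = $584.2364
City of Willowmere: $24,142 × 0.00553 = $133.50526
Total tax = $980.64804
Effective rate = $980.64804 ÷ $181,000 = 0.542% of market value

0.542%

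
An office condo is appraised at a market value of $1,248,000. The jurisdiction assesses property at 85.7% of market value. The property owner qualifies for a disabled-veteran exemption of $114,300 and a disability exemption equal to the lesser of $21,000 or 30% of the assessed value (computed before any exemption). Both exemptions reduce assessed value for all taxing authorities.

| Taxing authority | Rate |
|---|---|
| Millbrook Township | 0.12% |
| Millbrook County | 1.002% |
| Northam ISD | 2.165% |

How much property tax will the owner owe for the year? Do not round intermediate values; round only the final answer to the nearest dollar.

Assessed value = $1,248,000 × 0.857 = $1,069,536
Disability exemption = min($21,000, 30% × $1,069,536) = min($21,000, $320,860.8) = $21,000 (dollar cap binds)
Taxable value = $1,069,536 − $114,300 − $21,000 = $934,236
Millbrook Township: $934,236 × 0.0012 = $1,121.0832
Millbrook County: $934,236 × 0.01002 = $9,361.04472
Northam ISD: $934,236 × 0.02165 = $20,226.2094
Total = $30,708.33732

$30,708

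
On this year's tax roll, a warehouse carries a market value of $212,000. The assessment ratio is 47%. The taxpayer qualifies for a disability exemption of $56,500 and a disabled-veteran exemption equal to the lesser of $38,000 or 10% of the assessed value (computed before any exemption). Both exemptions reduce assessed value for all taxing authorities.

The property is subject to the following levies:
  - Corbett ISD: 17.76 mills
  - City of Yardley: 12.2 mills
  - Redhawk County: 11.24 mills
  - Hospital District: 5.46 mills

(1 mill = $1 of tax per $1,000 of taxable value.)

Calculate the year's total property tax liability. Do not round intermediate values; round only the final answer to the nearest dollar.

$1,548

Assessed value = $212,000 × 0.47 = $99,640
Disabled-veteran exemption = min($38,000, 10% × $99,640) = min($38,000, $9,964) = $9,964 (percentage binds)
Taxable value = $99,640 − $56,500 − $9,964 = $33,176
Corbett ISD: $33,176 × 0.01776 = $589.20576
City of Yardley: $33,176 × 0.0122 = $404.7472
Redhawk County: $33,176 × 0.01124 = $372.89824
Hospital District: $33,176 × 0.00546 = $181.14096
Total = $1,547.99216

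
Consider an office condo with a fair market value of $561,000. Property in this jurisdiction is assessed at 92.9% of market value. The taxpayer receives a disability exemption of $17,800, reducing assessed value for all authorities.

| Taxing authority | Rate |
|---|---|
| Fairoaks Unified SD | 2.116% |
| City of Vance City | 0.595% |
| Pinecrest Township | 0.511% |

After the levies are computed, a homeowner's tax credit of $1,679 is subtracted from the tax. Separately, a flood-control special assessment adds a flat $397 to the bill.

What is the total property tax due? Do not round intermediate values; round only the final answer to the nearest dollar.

$14,937

Assessed value = $561,000 × 0.929 = $521,169
Taxable value = $521,169 − $17,800 = $503,369
Fairoaks Unified SD: $503,369 × 0.02116 = $10,651.28804
City of Vance City: $503,369 × 0.00595 = $2,995.04555
Pinecrest Township: $503,369 × 0.00511 = $2,572.21559
Levies subtotal = $16,218.54918
After credit = $16,218.54918 − $1,679 = $14,539.54918
Total = $14,539.54918 + $397 = $14,936.54918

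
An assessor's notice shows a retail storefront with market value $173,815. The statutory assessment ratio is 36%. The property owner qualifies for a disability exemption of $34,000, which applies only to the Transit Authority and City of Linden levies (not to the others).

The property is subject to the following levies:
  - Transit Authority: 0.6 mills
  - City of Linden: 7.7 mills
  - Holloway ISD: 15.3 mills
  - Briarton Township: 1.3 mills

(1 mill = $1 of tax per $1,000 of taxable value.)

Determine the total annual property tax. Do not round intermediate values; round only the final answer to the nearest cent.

Assessed value = $173,815 × 0.36 = $62,573.4
Transit Authority: ($62,573.4 − $34,000) × 0.0006 = $28,573.4 × 0.0006 = $17.14404
City of Linden: ($62,573.4 − $34,000) × 0.0077 = $28,573.4 × 0.0077 = $220.01518
Holloway ISD: $62,573.4 × 0.0153 = $957.37302
Briarton Township: $62,573.4 × 0.0013 = $81.34542
Total = $1,275.87766

$1,275.88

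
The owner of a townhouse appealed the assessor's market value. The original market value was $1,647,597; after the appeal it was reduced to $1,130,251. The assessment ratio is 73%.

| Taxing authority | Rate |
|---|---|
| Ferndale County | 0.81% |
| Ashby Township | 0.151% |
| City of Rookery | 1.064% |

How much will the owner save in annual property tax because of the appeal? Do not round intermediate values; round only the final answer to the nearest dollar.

$7,648

Old assessed value = $1,647,597 × 0.73 = $1,202,745.81
New assessed value = $1,130,251 × 0.73 = $825,083.23
Combined rate = 0.0081 + 0.00151 + 0.01064 = 0.02025
Old tax = $1,202,745.81 × 0.02025 = $24,355.6026525
New tax = $825,083.23 × 0.02025 = $16,707.9354075
Reduction = $24,355.6026525 − $16,707.9354075 = $7,647.667245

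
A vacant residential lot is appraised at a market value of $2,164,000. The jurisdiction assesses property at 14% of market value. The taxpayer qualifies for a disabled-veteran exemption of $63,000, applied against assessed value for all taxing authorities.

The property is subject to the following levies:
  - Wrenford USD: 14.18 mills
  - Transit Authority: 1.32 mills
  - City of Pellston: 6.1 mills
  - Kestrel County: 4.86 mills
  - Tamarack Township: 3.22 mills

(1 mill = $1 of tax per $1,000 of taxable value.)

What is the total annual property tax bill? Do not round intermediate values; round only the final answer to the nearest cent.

Assessed value = $2,164,000 × 0.14 = $302,960
Taxable value = $302,960 − $63,000 = $239,960
Wrenford USD: $239,960 × 0.01418 = $3,402.6328
Transit Authority: $239,960 × 0.00132 = $316.7472
City of Pellston: $239,960 × 0.0061 = $1,463.756
Kestrel County: $239,960 × 0.00486 = $1,166.2056
Tamarack Township: $239,960 × 0.00322 = $772.6712
Total = $3,402.6328 + $316.7472 + $1,463.756 + $1,166.2056 + $772.6712 = $7,122.0128

$7,122.01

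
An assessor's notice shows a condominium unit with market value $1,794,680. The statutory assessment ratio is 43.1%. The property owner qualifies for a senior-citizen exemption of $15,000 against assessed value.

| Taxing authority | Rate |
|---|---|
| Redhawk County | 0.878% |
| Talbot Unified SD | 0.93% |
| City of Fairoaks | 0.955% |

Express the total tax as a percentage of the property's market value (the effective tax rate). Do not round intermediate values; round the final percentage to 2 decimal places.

1.17%

Assessed value = $1,794,680 × 0.431 = $773,507.08
Taxable value = $773,507.08 − $15,000 = $758,507.08
Redhawk County: $758,507.08 × 0.00878 = $6,659.6921624
Talbot Unified SD: $758,507.08 × 0.0093 = $7,054.115844
City of Fairoaks: $758,507.08 × 0.00955 = $7,243.742614
Total tax = $20,957.5506204
Effective rate = $20,957.5506204 ÷ $1,794,680 = 1.17% of market value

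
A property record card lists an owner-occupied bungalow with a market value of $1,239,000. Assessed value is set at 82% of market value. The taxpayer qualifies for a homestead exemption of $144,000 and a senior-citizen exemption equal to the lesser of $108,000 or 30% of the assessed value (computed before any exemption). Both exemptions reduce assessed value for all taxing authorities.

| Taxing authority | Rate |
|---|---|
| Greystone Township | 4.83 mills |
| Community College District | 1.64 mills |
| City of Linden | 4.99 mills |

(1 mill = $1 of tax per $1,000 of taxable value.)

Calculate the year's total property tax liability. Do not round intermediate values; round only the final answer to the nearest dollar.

$8,755

Assessed value = $1,239,000 × 0.82 = $1,015,980
Senior-citizen exemption = min($108,000, 30% × $1,015,980) = min($108,000, $304,794) = $108,000 (dollar cap binds)
Taxable value = $1,015,980 − $144,000 − $108,000 = $763,980
Greystone Township: $763,980 × 0.00483 = $3,690.0234
Community College District: $763,980 × 0.00164 = $1,252.9272
City of Linden: $763,980 × 0.00499 = $3,812.2602
Total = $8,755.2108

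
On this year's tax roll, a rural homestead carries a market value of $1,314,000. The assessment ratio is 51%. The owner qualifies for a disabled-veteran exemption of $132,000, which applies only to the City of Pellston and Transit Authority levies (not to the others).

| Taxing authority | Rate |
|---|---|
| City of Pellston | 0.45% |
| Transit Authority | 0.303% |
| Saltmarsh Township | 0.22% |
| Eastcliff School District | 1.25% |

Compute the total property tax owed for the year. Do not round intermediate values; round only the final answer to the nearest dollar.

Assessed value = $1,314,000 × 0.51 = $670,140
City of Pellston: ($670,140 − $132,000) × 0.0045 = $538,140 × 0.0045 = $2,421.63
Transit Authority: ($670,140 − $132,000) × 0.00303 = $538,140 × 0.00303 = $1,630.5642
Saltmarsh Township: $670,140 × 0.0022 = $1,474.308
Eastcliff School District: $670,140 × 0.0125 = $8,376.75
Total = $13,903.2522

$13,903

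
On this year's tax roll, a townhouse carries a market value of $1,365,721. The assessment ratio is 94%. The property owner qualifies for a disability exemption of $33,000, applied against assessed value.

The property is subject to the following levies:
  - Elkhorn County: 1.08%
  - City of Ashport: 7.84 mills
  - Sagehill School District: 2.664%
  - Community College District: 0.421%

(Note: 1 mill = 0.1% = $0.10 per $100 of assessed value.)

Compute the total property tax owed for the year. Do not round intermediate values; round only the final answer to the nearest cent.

Assessed value = $1,365,721 × 0.94 = $1,283,777.74
Taxable value = $1,283,777.74 − $33,000 = $1,250,777.74
Elkhorn County: $1,250,777.74 × 0.0108 = $13,508.399592
City of Ashport: $1,250,777.74 × 0.00784 = $9,806.0974816
Sagehill School District: $1,250,777.74 × 0.02664 = $33,320.7189936
Community College District: $1,250,777.74 × 0.00421 = $5,265.7742854
Total = $61,900.9903526

$61,900.99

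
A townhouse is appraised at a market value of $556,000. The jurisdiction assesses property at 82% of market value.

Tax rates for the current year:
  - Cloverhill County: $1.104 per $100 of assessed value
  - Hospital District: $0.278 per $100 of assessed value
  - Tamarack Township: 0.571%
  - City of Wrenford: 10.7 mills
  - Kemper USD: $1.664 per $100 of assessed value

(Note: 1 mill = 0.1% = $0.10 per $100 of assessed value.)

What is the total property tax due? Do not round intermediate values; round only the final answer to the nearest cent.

$21,368.97

Assessed value = $556,000 × 0.82 = $455,920
Cloverhill County: $455,920 × 0.01104 = $5,033.3568
Hospital District: $455,920 × 0.00278 = $1,267.4576
Tamarack Township: $455,920 × 0.00571 = $2,603.3032
City of Wrenford: $455,920 × 0.0107 = $4,878.344
Kemper USD: $455,920 × 0.01664 = $7,586.5088
Total = $21,368.9704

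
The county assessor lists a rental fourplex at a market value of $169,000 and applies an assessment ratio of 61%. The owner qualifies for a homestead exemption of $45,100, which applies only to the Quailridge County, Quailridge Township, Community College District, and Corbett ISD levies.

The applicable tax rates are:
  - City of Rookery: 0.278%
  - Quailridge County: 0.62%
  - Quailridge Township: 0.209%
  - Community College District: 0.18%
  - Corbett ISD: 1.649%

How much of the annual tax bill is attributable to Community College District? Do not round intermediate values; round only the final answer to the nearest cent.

$104.38

Assessed value = $169,000 × 0.61 = $103,090
Community College District taxable value = $103,090 − $45,100 = $57,990
Community College District levy = $57,990 × 0.0018 = $104.382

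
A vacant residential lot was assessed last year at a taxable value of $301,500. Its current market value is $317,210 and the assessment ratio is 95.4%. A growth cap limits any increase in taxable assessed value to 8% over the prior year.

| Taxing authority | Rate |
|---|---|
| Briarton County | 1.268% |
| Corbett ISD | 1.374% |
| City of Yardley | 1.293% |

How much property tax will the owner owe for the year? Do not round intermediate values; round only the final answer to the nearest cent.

Uncapped assessed value = $317,210 × 0.954 = $302,618.34
Cap limit = $301,500 × 1.08 = $325,620
Taxable assessed value = min($302,618.34, $325,620) = $302,618.34 (cap does not bind)
Briarton County: $302,618.34 × 0.01268 = $3,837.2005512
Corbett ISD: $302,618.34 × 0.01374 = $4,157.9759916
City of Yardley: $302,618.34 × 0.01293 = $3,912.8551362
Total = $11,908.031679

$11,908.03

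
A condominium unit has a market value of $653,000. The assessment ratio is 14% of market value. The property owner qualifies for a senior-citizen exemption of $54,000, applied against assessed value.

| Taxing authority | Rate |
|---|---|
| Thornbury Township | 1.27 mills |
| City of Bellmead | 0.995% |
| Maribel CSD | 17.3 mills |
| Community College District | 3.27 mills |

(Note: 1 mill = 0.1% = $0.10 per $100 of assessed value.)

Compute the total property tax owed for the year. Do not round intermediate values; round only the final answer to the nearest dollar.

$1,190

Assessed value = $653,000 × 0.14 = $91,420
Taxable value = $91,420 − $54,000 = $37,420
Thornbury Township: $37,420 × 0.00127 = $47.5234
City of Bellmead: $37,420 × 0.00995 = $372.329
Maribel CSD: $37,420 × 0.0173 = $647.366
Community College District: $37,420 × 0.00327 = $122.3634
Total = $1,189.5818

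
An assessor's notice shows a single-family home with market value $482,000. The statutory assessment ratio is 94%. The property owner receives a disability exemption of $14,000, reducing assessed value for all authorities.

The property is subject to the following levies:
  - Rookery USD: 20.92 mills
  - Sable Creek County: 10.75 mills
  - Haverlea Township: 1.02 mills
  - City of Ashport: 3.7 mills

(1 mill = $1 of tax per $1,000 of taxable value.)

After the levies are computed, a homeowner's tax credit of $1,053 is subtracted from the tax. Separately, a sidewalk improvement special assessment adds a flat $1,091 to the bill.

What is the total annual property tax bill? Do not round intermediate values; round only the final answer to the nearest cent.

Assessed value = $482,000 × 0.94 = $453,080
Taxable value = $453,080 − $14,000 = $439,080
Rookery USD: $439,080 × 0.02092 = $9,185.5536
Sable Creek County: $439,080 × 0.01075 = $4,720.11
Haverlea Township: $439,080 × 0.00102 = $447.8616
City of Ashport: $439,080 × 0.0037 = $1,624.596
Levies subtotal = $15,978.1212
After credit = $15,978.1212 − $1,053 = $14,925.1212
Total = $14,925.1212 + $1,091 = $16,016.1212

$16,016.12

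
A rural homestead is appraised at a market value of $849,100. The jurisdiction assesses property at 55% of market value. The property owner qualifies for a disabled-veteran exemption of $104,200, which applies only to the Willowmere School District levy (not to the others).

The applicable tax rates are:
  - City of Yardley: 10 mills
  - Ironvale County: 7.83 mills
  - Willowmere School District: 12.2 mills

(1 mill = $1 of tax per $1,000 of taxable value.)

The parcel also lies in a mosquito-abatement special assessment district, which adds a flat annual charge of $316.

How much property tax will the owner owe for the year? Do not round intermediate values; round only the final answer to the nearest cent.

$13,068.92

Assessed value = $849,100 × 0.55 = $467,005
City of Yardley: $467,005 × 0.01 = $4,670.05
Ironvale County: $467,005 × 0.00783 = $3,656.64915
Willowmere School District: ($467,005 − $104,200) × 0.0122 = $362,805 × 0.0122 = $4,426.221
Levies subtotal = $12,752.92015
Total = $12,752.92015 + $316 = $13,068.92015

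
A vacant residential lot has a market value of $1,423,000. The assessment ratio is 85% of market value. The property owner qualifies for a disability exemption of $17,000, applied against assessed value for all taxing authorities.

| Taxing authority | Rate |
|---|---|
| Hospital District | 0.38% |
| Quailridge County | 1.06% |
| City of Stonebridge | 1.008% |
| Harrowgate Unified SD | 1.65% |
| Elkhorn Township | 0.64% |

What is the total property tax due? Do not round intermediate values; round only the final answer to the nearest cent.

$56,503.02

Assessed value = $1,423,000 × 0.85 = $1,209,550
Taxable value = $1,209,550 − $17,000 = $1,192,550
Hospital District: $1,192,550 × 0.0038 = $4,531.69
Quailridge County: $1,192,550 × 0.0106 = $12,641.03
City of Stonebridge: $1,192,550 × 0.01008 = $12,020.904
Harrowgate Unified SD: $1,192,550 × 0.0165 = $19,677.075
Elkhorn Township: $1,192,550 × 0.0064 = $7,632.32
Total = $4,531.69 + $12,641.03 + $12,020.904 + $19,677.075 + $7,632.32 = $56,503.019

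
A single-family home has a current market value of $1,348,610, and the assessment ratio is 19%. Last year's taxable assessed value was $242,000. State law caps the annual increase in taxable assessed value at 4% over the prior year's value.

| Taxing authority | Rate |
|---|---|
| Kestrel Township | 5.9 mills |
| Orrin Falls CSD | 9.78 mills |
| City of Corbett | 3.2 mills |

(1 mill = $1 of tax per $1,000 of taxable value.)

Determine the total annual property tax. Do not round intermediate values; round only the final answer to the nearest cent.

Uncapped assessed value = $1,348,610 × 0.19 = $256,235.9
Cap limit = $242,000 × 1.04 = $251,680
Taxable assessed value = min($256,235.9, $251,680) = $251,680 (cap binds)
Kestrel Township: $251,680 × 0.0059 = $1,484.912
Orrin Falls CSD: $251,680 × 0.00978 = $2,461.4304
City of Corbett: $251,680 × 0.0032 = $805.376
Total = $4,751.7184

$4,751.72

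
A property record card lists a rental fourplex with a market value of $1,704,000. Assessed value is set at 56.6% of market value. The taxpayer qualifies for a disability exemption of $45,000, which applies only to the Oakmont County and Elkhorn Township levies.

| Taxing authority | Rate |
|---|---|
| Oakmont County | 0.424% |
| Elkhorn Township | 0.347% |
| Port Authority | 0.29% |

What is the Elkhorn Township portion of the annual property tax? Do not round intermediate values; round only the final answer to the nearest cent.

$3,190.54

Assessed value = $1,704,000 × 0.566 = $964,464
Elkhorn Township taxable value = $964,464 − $45,000 = $919,464
Elkhorn Township levy = $919,464 × 0.00347 = $3,190.54008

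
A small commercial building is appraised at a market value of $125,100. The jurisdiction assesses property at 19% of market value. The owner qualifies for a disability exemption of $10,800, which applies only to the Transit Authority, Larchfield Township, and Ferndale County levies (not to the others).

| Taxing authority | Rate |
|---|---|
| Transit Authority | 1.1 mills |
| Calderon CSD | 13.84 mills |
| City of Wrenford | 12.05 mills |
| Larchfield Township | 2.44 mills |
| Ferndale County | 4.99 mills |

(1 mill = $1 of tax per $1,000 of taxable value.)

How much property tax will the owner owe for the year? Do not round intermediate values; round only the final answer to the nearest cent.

$726.00

Assessed value = $125,100 × 0.19 = $23,769
Transit Authority: ($23,769 − $10,800) × 0.0011 = $12,969 × 0.0011 = $14.2659
Calderon CSD: $23,769 × 0.01384 = $328.96296
City of Wrenford: $23,769 × 0.01205 = $286.41645
Larchfield Township: ($23,769 − $10,800) × 0.00244 = $12,969 × 0.00244 = $31.64436
Ferndale County: ($23,769 − $10,800) × 0.00499 = $12,969 × 0.00499 = $64.71531
Total = $726.00498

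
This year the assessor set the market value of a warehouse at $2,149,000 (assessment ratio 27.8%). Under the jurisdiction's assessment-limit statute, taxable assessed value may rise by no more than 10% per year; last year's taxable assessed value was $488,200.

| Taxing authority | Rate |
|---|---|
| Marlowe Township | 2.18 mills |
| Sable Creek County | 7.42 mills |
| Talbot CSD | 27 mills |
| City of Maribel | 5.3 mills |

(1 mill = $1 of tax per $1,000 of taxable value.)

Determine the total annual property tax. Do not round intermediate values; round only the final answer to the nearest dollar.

Uncapped assessed value = $2,149,000 × 0.278 = $597,422
Cap limit = $488,200 × 1.1 = $537,020
Taxable assessed value = min($597,422, $537,020) = $537,020 (cap binds)
Marlowe Township: $537,020 × 0.00218 = $1,170.7036
Sable Creek County: $537,020 × 0.00742 = $3,984.6884
Talbot CSD: $537,020 × 0.027 = $14,499.54
City of Maribel: $537,020 × 0.0053 = $2,846.206
Total = $22,501.138

$22,501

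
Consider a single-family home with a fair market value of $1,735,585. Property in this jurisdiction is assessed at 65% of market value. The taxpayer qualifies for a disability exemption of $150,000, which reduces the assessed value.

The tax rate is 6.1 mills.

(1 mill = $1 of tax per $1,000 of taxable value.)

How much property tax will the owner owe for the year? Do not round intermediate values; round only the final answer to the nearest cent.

Assessed value = $1,735,585 × 0.65 = $1,128,130.25
Taxable value = $1,128,130.25 − $150,000 = $978,130.25
Tax = $978,130.25 × 0.0061 = $5,966.594525

$5,966.59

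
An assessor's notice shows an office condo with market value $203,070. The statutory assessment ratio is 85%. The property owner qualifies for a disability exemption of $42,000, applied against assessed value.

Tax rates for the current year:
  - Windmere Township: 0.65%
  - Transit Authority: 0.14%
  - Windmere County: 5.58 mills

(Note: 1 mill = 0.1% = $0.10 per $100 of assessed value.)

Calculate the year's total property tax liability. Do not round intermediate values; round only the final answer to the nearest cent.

Assessed value = $203,070 × 0.85 = $172,609.5
Taxable value = $172,609.5 − $42,000 = $130,609.5
Windmere Township: $130,609.5 × 0.0065 = $848.96175
Transit Authority: $130,609.5 × 0.0014 = $182.8533
Windmere County: $130,609.5 × 0.00558 = $728.80101
Total = $1,760.61606

$1,760.62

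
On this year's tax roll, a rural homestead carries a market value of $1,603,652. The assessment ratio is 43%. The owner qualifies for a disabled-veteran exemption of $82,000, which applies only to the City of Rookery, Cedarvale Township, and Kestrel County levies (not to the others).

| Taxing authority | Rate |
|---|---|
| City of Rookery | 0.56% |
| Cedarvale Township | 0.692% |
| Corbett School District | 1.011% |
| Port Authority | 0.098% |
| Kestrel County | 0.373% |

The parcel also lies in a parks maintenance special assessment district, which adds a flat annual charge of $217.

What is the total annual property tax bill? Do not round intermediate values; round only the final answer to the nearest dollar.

Assessed value = $1,603,652 × 0.43 = $689,570.36
City of Rookery: ($689,570.36 − $82,000) × 0.0056 = $607,570.36 × 0.0056 = $3,402.394016
Cedarvale Township: ($689,570.36 − $82,000) × 0.00692 = $607,570.36 × 0.00692 = $4,204.3868912
Corbett School District: $689,570.36 × 0.01011 = $6,971.5563396
Port Authority: $689,570.36 × 0.00098 = $675.7789528
Kestrel County: ($689,570.36 − $82,000) × 0.00373 = $607,570.36 × 0.00373 = $2,266.2374428
Levies subtotal = $17,520.3536424
Total = $17,520.3536424 + $217 = $17,737.3536424

$17,737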